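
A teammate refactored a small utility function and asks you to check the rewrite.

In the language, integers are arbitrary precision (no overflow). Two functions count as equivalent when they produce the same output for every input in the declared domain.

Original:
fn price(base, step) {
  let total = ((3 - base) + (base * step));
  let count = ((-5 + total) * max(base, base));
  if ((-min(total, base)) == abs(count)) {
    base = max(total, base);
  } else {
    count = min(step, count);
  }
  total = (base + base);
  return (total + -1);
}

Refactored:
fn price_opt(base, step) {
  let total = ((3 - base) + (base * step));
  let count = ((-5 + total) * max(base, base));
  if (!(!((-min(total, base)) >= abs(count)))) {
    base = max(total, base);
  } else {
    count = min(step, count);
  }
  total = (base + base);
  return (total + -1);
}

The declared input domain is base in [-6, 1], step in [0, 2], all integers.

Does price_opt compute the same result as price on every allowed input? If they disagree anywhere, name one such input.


Take base=-2, step=0.
price: total becomes 5; next count becomes 0; next ((-min(total, base)) == abs(count)) evaluates to false; next count becomes 0; next total becomes -4; next final value -5
price_opt: total becomes 5; next count becomes 0; next (!(!((-min(total, base)) >= abs(count)))) evaluates to true; next base becomes 5; next total becomes 10; next final value 9
-5 and 9 differ, so these are not the same function on this domain.
verdict: not equivalent; witness: base=-2, step=0


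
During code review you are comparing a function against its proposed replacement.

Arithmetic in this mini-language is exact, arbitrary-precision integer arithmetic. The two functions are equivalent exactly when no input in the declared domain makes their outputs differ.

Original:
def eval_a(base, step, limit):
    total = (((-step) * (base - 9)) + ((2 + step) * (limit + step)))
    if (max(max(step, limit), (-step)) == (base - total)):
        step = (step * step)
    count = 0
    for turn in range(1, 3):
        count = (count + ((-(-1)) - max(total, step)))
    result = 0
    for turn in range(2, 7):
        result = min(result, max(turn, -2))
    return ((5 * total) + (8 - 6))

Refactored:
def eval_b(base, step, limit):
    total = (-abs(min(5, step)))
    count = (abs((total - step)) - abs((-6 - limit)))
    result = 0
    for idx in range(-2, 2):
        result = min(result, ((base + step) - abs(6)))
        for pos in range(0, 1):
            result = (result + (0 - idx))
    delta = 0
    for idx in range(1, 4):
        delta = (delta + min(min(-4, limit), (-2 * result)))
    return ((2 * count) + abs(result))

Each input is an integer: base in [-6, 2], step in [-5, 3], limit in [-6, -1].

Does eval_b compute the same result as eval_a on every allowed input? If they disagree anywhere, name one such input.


Run the pair on base=-6, step=-5, limit=-6.
eval_a: total := -42 | (max(max(step, limit), (-step)) == (base - total)): false | count := 0 | iter turn=1: | count := 6 | iter turn=2: | count := 12 | result := 0 | iter turn=2: | result := 0 | iter turn=3: | result := 0 | iter turn=4: | result := 0 | iter turn=5: | result := 0 | iter turn=6: | result := 0 | result -208
eval_b: total := -5 | count := 0 | result := 0 | iter idx=-2: | result := -17 | iter pos=0: | result := -15 | iter idx=-1: | result := -17 | iter pos=0: | result := -16 | iter idx=0: | result := -17 | iter pos=0: | result := -17 | iter idx=1: | result := -17 | iter pos=0: | result := -18 | delta := 0 | iter idx=1: | delta := -6 | iter idx=2: | delta := -12 | iter idx=3: | delta := -18 | result 18
-208 vs 18 — the two versions disagree here.
verdict: not equivalent; witness: base=-6, step=-5, limit=-6


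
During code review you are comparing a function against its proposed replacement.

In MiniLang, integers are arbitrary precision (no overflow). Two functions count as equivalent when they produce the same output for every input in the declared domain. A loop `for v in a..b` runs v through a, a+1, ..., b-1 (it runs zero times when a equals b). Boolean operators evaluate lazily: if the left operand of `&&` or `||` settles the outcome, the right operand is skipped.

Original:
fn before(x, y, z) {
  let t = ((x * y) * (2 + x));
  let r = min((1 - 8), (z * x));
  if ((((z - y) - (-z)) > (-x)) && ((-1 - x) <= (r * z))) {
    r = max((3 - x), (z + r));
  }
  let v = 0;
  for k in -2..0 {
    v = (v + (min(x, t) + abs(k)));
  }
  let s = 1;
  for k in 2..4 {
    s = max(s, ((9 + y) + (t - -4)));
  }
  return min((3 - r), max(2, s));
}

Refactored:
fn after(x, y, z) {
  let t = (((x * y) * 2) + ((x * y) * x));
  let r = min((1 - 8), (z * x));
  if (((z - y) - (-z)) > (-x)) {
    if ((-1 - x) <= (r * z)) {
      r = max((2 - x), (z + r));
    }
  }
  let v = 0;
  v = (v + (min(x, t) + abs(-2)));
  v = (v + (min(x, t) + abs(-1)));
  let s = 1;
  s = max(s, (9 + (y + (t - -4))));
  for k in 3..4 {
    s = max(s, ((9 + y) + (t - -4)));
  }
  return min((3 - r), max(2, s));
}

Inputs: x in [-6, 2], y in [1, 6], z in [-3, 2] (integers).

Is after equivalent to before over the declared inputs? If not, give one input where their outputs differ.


x=2, y=1, z=0 yields 2 from before but 3 from after.
verdict: not equivalent; witness: x=2, y=1, z=0


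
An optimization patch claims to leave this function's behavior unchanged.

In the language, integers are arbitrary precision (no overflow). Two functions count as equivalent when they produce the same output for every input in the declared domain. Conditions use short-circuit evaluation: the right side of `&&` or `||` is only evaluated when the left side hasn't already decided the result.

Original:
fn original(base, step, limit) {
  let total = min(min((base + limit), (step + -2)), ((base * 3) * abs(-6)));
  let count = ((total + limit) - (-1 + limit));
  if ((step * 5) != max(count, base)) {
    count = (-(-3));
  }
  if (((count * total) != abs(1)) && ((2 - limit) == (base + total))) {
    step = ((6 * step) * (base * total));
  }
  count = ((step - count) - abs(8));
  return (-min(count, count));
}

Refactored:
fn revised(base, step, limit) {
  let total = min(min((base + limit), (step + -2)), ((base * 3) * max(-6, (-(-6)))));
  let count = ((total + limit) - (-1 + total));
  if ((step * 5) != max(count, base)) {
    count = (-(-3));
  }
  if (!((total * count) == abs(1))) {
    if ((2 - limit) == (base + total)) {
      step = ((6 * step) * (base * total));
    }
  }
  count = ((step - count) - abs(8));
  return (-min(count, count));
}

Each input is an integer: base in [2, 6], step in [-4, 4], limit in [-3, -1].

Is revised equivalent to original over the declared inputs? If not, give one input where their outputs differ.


Not equivalent: base=5, step=1, limit=-3 separates them (7 vs 5).
original: total = -1; count = 0; ((step * 5) != max(count, base)) -> false; (((count * total) != abs(1)) && ((2 - limit) == (base + total))) -> false; count = -7; return 7
revised: total = -1; count = -2; ((step * 5) != max(count, base)) -> false; (!((total * count) == abs(1))) -> true; ((2 - limit) == (base + total)) -> false; count = -5; return 5
verdict: not equivalent; witness: base=5, step=1, limit=-3


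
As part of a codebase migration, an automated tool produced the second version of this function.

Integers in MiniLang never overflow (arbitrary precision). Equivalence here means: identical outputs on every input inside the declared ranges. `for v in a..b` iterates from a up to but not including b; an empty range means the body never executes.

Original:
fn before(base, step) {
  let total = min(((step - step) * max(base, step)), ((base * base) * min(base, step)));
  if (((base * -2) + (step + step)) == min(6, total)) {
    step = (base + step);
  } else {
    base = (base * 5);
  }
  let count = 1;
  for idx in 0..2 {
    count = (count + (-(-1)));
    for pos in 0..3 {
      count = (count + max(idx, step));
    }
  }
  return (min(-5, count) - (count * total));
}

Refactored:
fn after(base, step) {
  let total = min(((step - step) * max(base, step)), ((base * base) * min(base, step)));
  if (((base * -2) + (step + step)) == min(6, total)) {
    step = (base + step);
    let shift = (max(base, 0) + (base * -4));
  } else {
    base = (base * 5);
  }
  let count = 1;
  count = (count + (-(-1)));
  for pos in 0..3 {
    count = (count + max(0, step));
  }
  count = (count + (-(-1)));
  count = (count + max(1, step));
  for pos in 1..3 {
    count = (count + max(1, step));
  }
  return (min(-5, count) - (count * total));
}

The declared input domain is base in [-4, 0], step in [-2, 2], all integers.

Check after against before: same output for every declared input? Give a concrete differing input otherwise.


Comparing the listings, the differences include: min/max/abs usage differs; local variable names differ; constant usage differs; arithmetic usage differs; statement counts differ.
Tracing base=0, step=1: before: total becomes 0; next (((base * -2) + (step + step)) == min(6, total)) evaluates to false; next base becomes 0; next count becomes 1; next at idx=0:; next count becomes 2; next at pos=0:; next count becomes 3; next at pos=1:; next count becomes 4; next at pos=2:; next count becomes 5; next at idx=1:; next count becomes 6; next at pos=0:; next count becomes 7; next at pos=1:; next count becomes 8; next at pos=2:; next count becomes 9; next final value -5 | after: total becomes 0; next (((base * -2) + (step + step)) == min(6, total)) evaluates to false; next base becomes 0; next count becomes 1; next count becomes 2; next at pos=0:; next count becomes 3; next at pos=1:; next count becomes 4; next at pos=2:; next count becomes 5; next count becomes 6; next count becomes 7; next at pos=1:; next count becomes 8; next at pos=2:; next count becomes 9; next final value -5 — matching result -5.
Checked all 25 inputs in the declared domain: the outputs agree on every one.
verdict: equivalent


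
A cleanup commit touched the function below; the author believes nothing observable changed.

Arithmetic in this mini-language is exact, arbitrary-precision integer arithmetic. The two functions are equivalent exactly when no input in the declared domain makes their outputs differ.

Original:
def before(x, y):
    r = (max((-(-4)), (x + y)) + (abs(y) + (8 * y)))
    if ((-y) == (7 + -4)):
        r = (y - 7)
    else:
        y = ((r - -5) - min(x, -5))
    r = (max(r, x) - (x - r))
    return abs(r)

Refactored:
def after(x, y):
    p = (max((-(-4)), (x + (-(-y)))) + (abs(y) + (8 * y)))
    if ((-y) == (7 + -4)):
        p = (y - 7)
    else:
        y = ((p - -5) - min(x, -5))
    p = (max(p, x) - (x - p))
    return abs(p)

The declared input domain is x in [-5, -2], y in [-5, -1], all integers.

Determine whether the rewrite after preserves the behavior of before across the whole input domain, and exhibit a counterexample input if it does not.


Comparing the listings, the differences include: local variable names differ.
One worked example (x=-2, y=-5) — before: r becomes -31; next ((-y) == (7 + -4)) evaluates to false; next y becomes -21; next r becomes -31; next final value 31; after: p becomes -31; next ((-y) == (7 + -4)) evaluates to false; next y becomes -21; next p becomes -31; next final value 31; agreement on 31.
Sweeping the whole domain (20 inputs) finds no disagreement.
verdict: equivalent


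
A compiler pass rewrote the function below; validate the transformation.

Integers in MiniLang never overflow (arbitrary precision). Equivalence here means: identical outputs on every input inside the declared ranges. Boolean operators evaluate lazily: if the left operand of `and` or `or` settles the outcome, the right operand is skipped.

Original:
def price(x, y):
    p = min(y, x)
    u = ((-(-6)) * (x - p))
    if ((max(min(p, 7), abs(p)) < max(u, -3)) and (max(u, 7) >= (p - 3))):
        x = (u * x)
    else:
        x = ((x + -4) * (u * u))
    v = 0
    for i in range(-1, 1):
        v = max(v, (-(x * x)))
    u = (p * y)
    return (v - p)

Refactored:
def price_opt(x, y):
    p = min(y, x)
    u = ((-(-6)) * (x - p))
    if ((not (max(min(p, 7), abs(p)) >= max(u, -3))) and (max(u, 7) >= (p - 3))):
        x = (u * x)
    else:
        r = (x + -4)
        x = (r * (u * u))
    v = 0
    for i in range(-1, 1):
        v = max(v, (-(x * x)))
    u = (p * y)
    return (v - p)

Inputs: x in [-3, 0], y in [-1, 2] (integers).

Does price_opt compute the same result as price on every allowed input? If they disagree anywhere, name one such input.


Comparing the listings, the differences include: statement counts differ; and boolean connective usage differs; and local variable names differ; and comparison usage differs.
As a probe, take x=-1, y=2: price runs p becomes -1; next u becomes 0; next ((max(min(p, 7), abs(p)) < max(u, -3)) and (max(u, 7) >= (p - 3))) evaluates to false; next x becomes 0; next v becomes 0; next at i=-1:; next v becomes 0; next at i=0:; next v becomes 0; next u becomes -2; next final value 1; price_opt runs p becomes -1; next u becomes 0; next ((not (max(min(p, 7), abs(p)) >= max(u, -3))) and (max(u, 7) >= (p - 3))) evaluates to false; next r becomes -5; next x becomes 0; next v becomes 0; next at i=-1:; next v becomes 0; next at i=0:; next v becomes 0; next u becomes -2; next final value 1; both end at 1.
Across all 16 domain points the two functions coincide.
verdict: equivalent


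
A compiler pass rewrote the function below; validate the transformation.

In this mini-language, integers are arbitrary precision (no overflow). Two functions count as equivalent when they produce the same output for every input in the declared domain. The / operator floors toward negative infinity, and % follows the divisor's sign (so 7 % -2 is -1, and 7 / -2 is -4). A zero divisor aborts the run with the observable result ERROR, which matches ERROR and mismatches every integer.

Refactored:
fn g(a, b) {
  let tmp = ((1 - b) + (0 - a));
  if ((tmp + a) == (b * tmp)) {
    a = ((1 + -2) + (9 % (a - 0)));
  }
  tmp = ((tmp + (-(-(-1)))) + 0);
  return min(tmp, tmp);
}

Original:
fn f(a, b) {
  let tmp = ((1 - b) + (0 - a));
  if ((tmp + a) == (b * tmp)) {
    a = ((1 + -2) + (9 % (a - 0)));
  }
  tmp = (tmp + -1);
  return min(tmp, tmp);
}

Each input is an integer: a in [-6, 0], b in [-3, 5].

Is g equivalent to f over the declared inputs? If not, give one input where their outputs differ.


Comparing the listings, the differences include: constant usage differs; also arithmetic usage differs.
Spot check at a=-4, b=3 — f: tmp = 2; ((tmp + a) == (b * tmp)) -> false; tmp = 1; return 1. g: tmp = 2; ((tmp + a) == (b * tmp)) -> false; tmp = 1; return 1. Both give 1.
Checked all 63 inputs in the declared domain: the outputs agree on every one.
verdict: equivalent


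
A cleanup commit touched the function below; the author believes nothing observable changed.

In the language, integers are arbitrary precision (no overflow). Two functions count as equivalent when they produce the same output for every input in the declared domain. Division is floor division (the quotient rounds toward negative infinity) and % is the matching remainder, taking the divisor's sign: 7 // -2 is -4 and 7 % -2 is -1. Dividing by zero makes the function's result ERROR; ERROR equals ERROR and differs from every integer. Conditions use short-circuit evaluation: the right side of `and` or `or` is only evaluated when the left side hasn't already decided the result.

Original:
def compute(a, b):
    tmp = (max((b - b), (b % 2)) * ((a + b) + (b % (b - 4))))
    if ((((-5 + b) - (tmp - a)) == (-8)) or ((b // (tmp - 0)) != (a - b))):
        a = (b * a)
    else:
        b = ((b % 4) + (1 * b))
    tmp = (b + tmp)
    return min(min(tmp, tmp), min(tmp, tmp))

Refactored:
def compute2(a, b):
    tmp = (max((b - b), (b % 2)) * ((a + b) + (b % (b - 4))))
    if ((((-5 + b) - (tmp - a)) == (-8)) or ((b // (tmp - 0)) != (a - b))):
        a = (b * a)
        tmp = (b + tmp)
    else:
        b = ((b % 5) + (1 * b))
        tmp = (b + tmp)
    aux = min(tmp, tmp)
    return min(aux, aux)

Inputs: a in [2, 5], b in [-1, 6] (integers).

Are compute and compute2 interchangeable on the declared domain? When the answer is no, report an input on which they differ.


There is a counterexample at a=5, b=5: 16 on one side, 15 on the other.
compute: tmp becomes 10; next ((((-5 + b) - (tmp - a)) == (-8)) or ((b // (tmp - 0)) != (a - b))) evaluates to false; next b becomes 6; next tmp becomes 16; next final value 16
compute2: tmp becomes 10; next ((((-5 + b) - (tmp - a)) == (-8)) or ((b // (tmp - 0)) != (a - b))) evaluates to false; next b becomes 5; next tmp becomes 15; next aux becomes 15; next final value 15
verdict: not equivalent; witness: a=5, b=5


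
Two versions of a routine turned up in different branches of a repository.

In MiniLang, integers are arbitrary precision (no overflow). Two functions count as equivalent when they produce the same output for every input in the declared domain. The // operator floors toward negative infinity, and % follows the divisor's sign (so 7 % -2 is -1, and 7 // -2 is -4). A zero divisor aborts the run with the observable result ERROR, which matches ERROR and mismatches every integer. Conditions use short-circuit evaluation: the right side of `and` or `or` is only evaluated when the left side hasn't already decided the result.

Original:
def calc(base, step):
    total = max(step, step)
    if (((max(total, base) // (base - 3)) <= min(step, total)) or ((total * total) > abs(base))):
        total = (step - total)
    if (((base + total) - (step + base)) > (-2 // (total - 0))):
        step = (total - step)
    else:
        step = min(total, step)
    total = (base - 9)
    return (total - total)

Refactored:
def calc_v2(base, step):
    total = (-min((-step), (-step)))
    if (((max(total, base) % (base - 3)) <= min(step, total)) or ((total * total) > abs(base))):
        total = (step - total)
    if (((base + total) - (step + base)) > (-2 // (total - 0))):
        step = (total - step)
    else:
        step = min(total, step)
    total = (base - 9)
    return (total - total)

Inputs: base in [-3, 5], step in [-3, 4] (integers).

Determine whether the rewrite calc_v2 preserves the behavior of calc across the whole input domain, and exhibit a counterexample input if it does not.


Not equivalent: base=-3, step=-1 separates them (0 vs ERROR).
calc: total := -1 | (((max(total, base) // (base - 3)) <= min(step, total)) or ((total * total) > abs(base))): false | (((base + total) - (step + base)) > (-2 // (total - 0))): false | step := -1 | total := -12 | result 0
calc_v2: total := -1 | (((max(total, base) % (base - 3)) <= min(step, total)) or ((total * total) > abs(base))): true | total := 0 | divide-by-zero, output ERROR
verdict: not equivalent; witness: base=-3, step=-1


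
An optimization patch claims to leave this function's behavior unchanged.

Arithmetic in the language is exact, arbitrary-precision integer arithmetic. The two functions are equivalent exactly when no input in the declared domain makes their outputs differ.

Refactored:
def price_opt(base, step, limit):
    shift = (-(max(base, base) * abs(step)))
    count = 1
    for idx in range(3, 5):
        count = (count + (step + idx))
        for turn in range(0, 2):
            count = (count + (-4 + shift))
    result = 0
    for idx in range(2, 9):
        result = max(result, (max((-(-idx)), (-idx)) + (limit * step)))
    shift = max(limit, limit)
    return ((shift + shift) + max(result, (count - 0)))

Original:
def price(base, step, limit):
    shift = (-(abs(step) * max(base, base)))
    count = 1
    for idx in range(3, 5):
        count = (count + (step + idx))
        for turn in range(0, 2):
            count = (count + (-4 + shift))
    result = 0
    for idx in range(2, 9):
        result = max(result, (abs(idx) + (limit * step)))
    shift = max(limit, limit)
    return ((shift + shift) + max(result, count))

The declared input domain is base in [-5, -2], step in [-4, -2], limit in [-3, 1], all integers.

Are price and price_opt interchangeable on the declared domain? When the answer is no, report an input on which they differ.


Behavior is preserved: although constant usage differs; arithmetic usage differs; min/max/abs usage differs, the outputs never diverge.
Tracing base=-2, step=-4, limit=0: price: shift := 8 | count := 1 | iter idx=3: | count := 0 | iter turn=0: | count := 4 | iter turn=1: | count := 8 | iter idx=4: | count := 8 | iter turn=0: | count := 12 | iter turn=1: | count := 16 | result := 0 | iter idx=2: | result := 2 | iter idx=3: | result := 3 | iter idx=4: | result := 4 | iter idx=5: | result := 5 | iter idx=6: | result := 6 | iter idx=7: | result := 7 | iter idx=8: | result := 8 | shift := 0 | result 16 | price_opt: shift := 8 | count := 1 | iter idx=3: | count := 0 | iter turn=0: | count := 4 | iter turn=1: | count := 8 | iter idx=4: | count := 8 | iter turn=0: | count := 12 | iter turn=1: | count := 16 | result := 0 | iter idx=2: | result := 2 | iter idx=3: | result := 3 | iter idx=4: | result := 4 | iter idx=5: | result := 5 | iter idx=6: | result := 6 | iter idx=7: | result := 7 | iter idx=8: | result := 8 | shift := 0 | result 16 — matching result 16.
Sweeping the whole domain (60 inputs) finds no disagreement.
verdict: equivalent


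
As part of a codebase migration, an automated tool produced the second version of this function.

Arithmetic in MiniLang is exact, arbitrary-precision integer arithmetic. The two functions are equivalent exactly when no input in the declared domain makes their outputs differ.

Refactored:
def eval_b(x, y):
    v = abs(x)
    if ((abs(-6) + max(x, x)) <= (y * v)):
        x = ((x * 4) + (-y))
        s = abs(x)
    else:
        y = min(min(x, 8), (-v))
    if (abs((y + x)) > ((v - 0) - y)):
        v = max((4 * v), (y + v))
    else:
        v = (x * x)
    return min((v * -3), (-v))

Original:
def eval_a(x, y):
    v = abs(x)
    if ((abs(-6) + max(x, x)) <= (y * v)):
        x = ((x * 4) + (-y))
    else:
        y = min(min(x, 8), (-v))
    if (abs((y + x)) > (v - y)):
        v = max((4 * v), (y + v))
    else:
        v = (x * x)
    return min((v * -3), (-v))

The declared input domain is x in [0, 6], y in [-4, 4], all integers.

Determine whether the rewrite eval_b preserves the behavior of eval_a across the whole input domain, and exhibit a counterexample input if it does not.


The two are interchangeable: arithmetic usage differs; also statement counts differ; also min/max/abs usage differs; also constant usage differs; also local variable names differ, and every declared input agrees.
One worked example (x=1, y=1) — eval_a: v := 1 | ((abs(-6) + max(x, x)) <= (y * v)): false | y := -1 | (abs((y + x)) > (v - y)): false | v := 1 | result -3; eval_b: v := 1 | ((abs(-6) + max(x, x)) <= (y * v)): false | y := -1 | (abs((y + x)) > ((v - 0) - y)): false | v := 1 | result -3; agreement on -3.
Every one of the 63 inputs gives matching results.
verdict: equivalent


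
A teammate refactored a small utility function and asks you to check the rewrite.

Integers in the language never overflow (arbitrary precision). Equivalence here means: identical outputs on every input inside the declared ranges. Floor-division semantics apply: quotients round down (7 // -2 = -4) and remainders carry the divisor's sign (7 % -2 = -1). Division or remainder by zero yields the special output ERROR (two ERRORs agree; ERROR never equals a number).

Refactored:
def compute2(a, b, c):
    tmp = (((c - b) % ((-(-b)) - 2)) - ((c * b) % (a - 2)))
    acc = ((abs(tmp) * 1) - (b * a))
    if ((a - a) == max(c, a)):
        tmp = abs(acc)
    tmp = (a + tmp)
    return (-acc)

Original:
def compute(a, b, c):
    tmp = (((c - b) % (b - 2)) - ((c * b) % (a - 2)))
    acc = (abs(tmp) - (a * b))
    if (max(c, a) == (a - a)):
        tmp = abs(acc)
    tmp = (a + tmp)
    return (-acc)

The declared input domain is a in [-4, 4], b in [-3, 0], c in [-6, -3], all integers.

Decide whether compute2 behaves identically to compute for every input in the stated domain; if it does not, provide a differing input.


Although arithmetic usage differs; also constant usage differs, 144/144 inputs agree.
verdict: equivalent


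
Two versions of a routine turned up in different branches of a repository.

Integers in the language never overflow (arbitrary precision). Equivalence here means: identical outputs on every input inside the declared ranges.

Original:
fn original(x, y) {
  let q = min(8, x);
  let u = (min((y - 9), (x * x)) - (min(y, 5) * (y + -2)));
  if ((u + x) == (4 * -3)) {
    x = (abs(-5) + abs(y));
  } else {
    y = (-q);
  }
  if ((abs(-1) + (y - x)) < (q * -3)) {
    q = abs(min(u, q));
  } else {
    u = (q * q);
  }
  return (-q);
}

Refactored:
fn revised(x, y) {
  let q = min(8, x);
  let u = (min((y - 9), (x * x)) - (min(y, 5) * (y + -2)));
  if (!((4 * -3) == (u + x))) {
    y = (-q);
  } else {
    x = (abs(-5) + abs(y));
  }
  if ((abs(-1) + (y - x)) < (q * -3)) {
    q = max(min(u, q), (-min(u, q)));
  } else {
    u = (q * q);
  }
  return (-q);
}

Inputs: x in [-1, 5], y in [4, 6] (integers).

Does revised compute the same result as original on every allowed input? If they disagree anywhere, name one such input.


Reading the diff, among the changes: boolean connective usage differs; min/max/abs usage differs.
As a probe, take x=2, y=5: original runs q = 2; u = -19; ((u + x) == (4 * -3)) -> false; y = -2; ((abs(-1) + (y - x)) < (q * -3)) -> false; u = 4; return -2; revised runs q = 2; u = -19; (!((4 * -3) == (u + x))) -> true; y = -2; ((abs(-1) + (y - x)) < (q * -3)) -> false; u = 4; return -2; both end at -2.
An exhaustive pass over the 21 declared inputs shows identical outputs.
verdict: equivalent


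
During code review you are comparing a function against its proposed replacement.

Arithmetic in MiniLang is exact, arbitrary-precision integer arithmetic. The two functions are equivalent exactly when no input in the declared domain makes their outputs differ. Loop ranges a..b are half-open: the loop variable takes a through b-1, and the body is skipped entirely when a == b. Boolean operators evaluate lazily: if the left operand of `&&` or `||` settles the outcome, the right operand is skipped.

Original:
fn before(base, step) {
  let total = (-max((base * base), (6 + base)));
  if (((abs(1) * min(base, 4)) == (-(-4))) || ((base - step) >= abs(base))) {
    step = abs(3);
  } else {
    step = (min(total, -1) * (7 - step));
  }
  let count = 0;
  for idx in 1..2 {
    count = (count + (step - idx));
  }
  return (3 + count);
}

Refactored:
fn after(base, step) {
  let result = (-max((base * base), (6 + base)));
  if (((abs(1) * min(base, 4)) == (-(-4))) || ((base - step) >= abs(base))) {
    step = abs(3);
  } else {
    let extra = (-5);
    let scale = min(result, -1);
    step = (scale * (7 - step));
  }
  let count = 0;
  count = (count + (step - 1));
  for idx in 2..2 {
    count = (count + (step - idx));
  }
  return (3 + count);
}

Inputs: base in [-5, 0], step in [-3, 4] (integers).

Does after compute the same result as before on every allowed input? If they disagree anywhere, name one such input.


The two versions differ — the changes include statement counts differ, loop structure differs, constant usage differs, arithmetic usage differs, local variable names differ.
Tracing base=-5, step=0: before: total := -25 | (((abs(1) * min(base, 4)) == (-(-4))) || ((base - step) >= abs(base))): false | step := -175 | count := 0 | iter idx=1: | count := -176 | result -173 | after: result := -25 | (((abs(1) * min(base, 4)) == (-(-4))) || ((base - step) >= abs(base))): false | extra := -5 | scale := -25 | step := -175 | count := 0 | count := -176 | loop over idx: empty range | result -173 — matching result -173.
Checked all 48 inputs in the declared domain: the outputs agree on every one.
verdict: equivalent


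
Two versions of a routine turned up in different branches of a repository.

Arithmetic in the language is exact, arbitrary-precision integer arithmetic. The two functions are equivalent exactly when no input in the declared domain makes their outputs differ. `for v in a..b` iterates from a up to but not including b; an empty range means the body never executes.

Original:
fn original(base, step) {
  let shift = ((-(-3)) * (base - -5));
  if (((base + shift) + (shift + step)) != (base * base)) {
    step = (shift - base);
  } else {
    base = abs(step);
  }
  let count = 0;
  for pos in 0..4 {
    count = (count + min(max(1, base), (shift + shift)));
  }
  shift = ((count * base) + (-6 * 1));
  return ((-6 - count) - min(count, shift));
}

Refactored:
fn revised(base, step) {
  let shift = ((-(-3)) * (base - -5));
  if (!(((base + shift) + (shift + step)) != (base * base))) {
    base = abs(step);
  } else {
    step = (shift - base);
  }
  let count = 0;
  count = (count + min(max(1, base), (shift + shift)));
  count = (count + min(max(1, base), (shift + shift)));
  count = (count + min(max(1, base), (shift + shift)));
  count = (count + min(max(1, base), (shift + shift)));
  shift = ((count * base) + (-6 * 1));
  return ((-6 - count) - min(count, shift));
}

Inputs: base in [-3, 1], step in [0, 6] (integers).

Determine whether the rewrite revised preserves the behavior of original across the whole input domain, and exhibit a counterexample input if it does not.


Reading the diff, among the changes: local variable names differ, and statement counts differ, and constant usage differs, and arithmetic usage differs, and min/max/abs usage differs, and boolean connective usage differs, and loop structure differs.
One worked example (base=-3, step=1) — original: shift becomes 6; next (((base + shift) + (shift + step)) != (base * base)) evaluates to true; next step becomes 9; next count becomes 0; next at pos=0:; next count becomes 1; next at pos=1:; next count becomes 2; next at pos=2:; next count becomes 3; next at pos=3:; next count becomes 4; next shift becomes -18; next final value 8; revised: shift becomes 6; next (!(((base + shift) + (shift + step)) != (base * base))) evaluates to false; next step becomes 9; next count becomes 0; next count becomes 1; next count becomes 2; next count becomes 3; next count becomes 4; next shift becomes -18; next final value 8; agreement on 8.
Sweeping the whole domain (35 inputs) finds no disagreement.
verdict: equivalent


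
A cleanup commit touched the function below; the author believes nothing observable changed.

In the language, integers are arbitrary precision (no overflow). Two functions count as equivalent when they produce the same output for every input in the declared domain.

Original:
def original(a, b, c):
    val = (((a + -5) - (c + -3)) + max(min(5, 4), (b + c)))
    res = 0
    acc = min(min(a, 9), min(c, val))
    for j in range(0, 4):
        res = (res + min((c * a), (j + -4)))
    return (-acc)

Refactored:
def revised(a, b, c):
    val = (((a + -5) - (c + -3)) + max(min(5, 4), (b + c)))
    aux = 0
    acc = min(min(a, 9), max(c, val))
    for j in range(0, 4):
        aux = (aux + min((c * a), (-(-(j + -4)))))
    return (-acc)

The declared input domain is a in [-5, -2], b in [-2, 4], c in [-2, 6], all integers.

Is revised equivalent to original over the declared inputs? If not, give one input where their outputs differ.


There is a counterexample at a=-5, b=-2, c=3: 6 on one side, 5 on the other.
original: val=-6, then res=0, then acc=-6, then (j=0), then res=-15, then (j=1), then res=-30, then (j=2), then res=-45, then (j=3), then res=-60, then returns 6
revised: val=-6, then aux=0, then acc=-5, then (j=0), then aux=-15, then (j=1), then aux=-30, then (j=2), then aux=-45, then (j=3), then aux=-60, then returns 5
verdict: not equivalent; witness: a=-5, b=-2, c=3


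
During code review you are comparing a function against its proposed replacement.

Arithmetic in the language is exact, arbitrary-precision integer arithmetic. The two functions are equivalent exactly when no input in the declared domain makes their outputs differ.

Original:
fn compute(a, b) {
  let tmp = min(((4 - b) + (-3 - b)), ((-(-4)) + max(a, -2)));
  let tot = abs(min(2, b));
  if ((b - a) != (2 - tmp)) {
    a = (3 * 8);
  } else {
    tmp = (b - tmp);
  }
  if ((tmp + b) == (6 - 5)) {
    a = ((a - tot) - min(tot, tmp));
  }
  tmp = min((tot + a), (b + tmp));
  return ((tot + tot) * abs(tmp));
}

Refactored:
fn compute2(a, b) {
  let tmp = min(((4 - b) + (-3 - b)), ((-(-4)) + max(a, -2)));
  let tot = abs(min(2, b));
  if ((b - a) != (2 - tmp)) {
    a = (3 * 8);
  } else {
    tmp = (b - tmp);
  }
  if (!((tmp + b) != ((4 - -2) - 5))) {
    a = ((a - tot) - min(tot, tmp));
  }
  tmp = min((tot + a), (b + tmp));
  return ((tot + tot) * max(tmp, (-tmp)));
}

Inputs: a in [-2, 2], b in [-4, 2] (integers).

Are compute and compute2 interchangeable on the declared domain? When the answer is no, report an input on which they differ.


The two versions differ — the changes include comparison usage differs, constant usage differs, boolean connective usage differs, arithmetic usage differs, min/max/abs usage differs.
Tracing a=-1, b=-4: compute: tmp = 3; tot = 4; ((b - a) != (2 - tmp)) -> true; a = 24; ((tmp + b) == (6 - 5)) -> false; tmp = -1; return 8 | compute2: tmp = 3; tot = 4; ((b - a) != (2 - tmp)) -> true; a = 24; (!((tmp + b) != ((4 - -2) - 5))) -> false; tmp = -1; return 8 — matching result 8.
Sweeping the whole domain (35 inputs) finds no disagreement.
verdict: equivalent


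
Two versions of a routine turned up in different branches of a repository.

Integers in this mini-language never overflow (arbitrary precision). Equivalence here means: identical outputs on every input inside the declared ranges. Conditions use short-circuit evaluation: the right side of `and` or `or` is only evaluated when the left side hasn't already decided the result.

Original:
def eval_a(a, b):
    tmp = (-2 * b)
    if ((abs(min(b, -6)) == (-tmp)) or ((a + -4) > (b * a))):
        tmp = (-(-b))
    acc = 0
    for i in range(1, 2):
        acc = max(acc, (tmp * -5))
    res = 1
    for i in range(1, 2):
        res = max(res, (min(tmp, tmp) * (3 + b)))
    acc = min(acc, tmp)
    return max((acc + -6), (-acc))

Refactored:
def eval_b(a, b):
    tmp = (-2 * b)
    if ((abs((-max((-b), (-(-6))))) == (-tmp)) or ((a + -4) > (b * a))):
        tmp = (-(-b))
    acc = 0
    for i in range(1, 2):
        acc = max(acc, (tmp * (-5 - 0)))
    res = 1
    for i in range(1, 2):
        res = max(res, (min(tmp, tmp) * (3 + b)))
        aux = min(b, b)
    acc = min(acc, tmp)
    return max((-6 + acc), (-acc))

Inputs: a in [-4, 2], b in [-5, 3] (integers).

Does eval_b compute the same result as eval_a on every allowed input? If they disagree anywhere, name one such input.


Equivalent — the differences include statement counts differ; also arithmetic usage differs; also constant usage differs; also local variable names differ; also min/max/abs usage differs, yet no declared input distinguishes the two.
One worked example (a=-2, b=-4) — eval_a: tmp=8, then ((abs(min(b, -6)) == (-tmp)) or ((a + -4) > (b * a))) is false, then acc=0, then (i=1), then acc=0, then res=1, then (i=1), then res=1, then acc=0, then returns 0; eval_b: tmp=8, then ((abs((-max((-b), (-(-6))))) == (-tmp)) or ((a + -4) > (b * a))) is false, then acc=0, then (i=1), then acc=0, then res=1, then (i=1), then res=1, then aux=-4, then acc=0, then returns 0; agreement on 0.
Sweeping the whole domain (63 inputs) finds no disagreement.
verdict: equivalent


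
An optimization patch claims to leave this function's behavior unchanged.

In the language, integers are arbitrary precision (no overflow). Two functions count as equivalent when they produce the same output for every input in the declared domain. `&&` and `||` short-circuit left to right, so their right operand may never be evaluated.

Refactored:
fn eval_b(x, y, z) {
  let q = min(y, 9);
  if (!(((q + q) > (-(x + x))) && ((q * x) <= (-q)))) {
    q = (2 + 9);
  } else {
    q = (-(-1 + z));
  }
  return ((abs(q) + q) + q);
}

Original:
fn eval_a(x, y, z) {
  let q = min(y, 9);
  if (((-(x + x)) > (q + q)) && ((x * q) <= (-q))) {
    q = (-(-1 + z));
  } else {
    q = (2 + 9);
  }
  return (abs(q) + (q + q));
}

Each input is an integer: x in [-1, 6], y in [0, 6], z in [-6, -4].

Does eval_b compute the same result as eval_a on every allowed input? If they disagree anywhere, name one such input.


Evaluate both at x=-1, y=0, z=-6.
eval_a: q becomes 0; next (((-(x + x)) > (q + q)) && ((x * q) <= (-q))) evaluates to true; next q becomes 7; next final value 21
eval_b: q becomes 0; next (!(((q + q) > (-(x + x))) && ((q * x) <= (-q)))) evaluates to true; next q becomes 11; next final value 33
21 != 33, so the rewrite changes behavior.
verdict: not equivalent; witness: x=-1, y=0, z=-6


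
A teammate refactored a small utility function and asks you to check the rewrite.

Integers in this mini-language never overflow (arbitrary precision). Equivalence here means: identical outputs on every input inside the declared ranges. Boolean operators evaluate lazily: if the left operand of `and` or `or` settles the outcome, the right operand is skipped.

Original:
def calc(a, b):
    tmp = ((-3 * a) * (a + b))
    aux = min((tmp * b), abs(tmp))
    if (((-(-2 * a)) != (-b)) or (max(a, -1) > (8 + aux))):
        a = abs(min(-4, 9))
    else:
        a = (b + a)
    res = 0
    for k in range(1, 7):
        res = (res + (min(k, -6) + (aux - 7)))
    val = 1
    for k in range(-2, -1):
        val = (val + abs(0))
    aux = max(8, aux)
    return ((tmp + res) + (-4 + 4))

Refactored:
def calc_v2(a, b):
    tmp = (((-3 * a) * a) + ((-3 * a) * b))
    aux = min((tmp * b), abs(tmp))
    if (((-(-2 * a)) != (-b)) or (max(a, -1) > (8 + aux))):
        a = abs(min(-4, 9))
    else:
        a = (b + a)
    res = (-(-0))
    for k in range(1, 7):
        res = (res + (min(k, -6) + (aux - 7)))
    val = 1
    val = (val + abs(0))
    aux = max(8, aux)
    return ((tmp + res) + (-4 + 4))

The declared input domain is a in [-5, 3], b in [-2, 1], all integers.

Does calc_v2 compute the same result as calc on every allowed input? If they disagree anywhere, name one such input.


This is a faithful refactor — loop structure differs; also statement counts differ; also constant usage differs; also arithmetic usage differs, but the computed results match everywhere.
One worked example (a=-2, b=-2) — calc: tmp becomes -24; next aux becomes 24; next (((-(-2 * a)) != (-b)) or (max(a, -1) > (8 + aux))) evaluates to true; next a becomes 4; next res becomes 0; next at k=1:; next res becomes 11; next at k=2:; next res becomes 22; next at k=3:; next res becomes 33; next at k=4:; next res becomes 44; next at k=5:; next res becomes 55; next at k=6:; next res becomes 66; next val becomes 1; next at k=-2:; next val becomes 1; next aux becomes 24; next final value 42; calc_v2: tmp becomes -24; next aux becomes 24; next (((-(-2 * a)) != (-b)) or (max(a, -1) > (8 + aux))) evaluates to true; next a becomes 4; next res becomes 0; next at k=1:; next res becomes 11; next at k=2:; next res becomes 22; next at k=3:; next res becomes 33; next at k=4:; next res becomes 44; next at k=5:; next res becomes 55; next at k=6:; next res becomes 66; next val becomes 1; next val becomes 1; next aux becomes 24; next final value 42; agreement on 42.
Every one of the 36 inputs gives matching results.
verdict: equivalent


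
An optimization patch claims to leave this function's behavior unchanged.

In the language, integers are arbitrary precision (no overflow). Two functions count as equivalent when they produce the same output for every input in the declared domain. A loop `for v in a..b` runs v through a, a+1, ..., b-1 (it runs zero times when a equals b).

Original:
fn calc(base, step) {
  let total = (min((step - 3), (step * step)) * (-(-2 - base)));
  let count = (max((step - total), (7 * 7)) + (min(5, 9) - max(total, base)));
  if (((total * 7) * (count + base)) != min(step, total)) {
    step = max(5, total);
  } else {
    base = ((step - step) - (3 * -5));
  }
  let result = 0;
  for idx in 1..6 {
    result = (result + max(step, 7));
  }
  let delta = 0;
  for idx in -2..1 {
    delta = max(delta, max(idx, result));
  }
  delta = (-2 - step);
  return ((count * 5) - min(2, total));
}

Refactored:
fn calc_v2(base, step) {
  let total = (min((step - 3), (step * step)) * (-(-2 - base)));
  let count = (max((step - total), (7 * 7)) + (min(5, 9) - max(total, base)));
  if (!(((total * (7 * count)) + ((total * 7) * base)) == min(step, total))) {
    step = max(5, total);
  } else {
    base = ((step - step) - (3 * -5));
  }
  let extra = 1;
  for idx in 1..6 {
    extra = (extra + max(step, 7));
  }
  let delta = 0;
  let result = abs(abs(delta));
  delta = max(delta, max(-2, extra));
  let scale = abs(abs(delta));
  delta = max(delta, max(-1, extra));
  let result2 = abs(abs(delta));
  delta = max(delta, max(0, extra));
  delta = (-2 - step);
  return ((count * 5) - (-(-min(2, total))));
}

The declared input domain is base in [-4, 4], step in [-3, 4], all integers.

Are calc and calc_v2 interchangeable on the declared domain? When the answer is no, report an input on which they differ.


Although `0` became `1`, no input in the stated domain can expose it.
Tracing base=2, step=4: calc: total becomes 4; next count becomes 50; next (((total * 7) * (count + base)) != min(step, total)) evaluates to true; next step becomes 5; next result becomes 0; next at idx=1:; next result becomes 7; next at idx=2:; next result becomes 14; next at idx=3:; next result becomes 21; next at idx=4:; next result becomes 28; next at idx=5:; next result becomes 35; next delta becomes 0; next at idx=-2:; next delta becomes 35; next at idx=-1:; next delta becomes 35; next at idx=0:; next delta becomes 35; next delta becomes -7; next final value 248 | calc_v2: total becomes 4; next count becomes 50; next (!(((total * (7 * count)) + ((total * 7) * base)) == min(step, total))) evaluates to true; next step becomes 5; next extra becomes 1; next at idx=1:; next extra becomes 8; next at idx=2:; next extra becomes 15; next at idx=3:; next extra becomes 22; next at idx=4:; next extra becomes 29; next at idx=5:; next extra becomes 36; next delta becomes 0; next result becomes 0; next delta becomes 36; next scale becomes 36; next delta becomes 36; next result2 becomes 36; next delta becomes 36; next delta becomes -7; next final value 248 — matching result 248.
Checked all 72 inputs in the declared domain: the outputs agree on every one.
verdict: equivalent
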